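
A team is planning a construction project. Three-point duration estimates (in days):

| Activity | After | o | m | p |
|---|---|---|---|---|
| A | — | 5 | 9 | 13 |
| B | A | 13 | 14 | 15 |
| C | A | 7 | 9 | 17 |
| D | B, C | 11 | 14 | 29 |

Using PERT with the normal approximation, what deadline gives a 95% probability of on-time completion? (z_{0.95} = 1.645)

te_A = (5 + 4·9 + 13)/6 = 54/6 = 9; σ²_A = ((13−5)/6)² = 1.778
te_B = (13 + 4·14 + 15)/6 = 84/6 = 14; σ²_B = ((15−13)/6)² = 0.111
te_C = (7 + 4·9 + 17)/6 = 60/6 = 10; σ²_C = ((17−7)/6)² = 2.778
te_D = (11 + 4·14 + 29)/6 = 96/6 = 16; σ²_D = ((29−11)/6)² = 9.000

Forward pass:
ES_A = 0; EF_A = 9
ES_B = 9; EF_B = 9+14 = 23
ES_C = 9; EF_C = 9+10 = 19
ES_D = max(EF_B=23, EF_C=19) = 23; EF_D = 23+16 = 39
Expected project duration μ = 39 days. Critical path: A → B → D.

Variance along critical path = 1.778 + 0.111 + 9.000 = 10.889; σ = 3.300 days.
D = μ + z·σ = 39 + 1.645·3.300 = 44.4 days

44.4 days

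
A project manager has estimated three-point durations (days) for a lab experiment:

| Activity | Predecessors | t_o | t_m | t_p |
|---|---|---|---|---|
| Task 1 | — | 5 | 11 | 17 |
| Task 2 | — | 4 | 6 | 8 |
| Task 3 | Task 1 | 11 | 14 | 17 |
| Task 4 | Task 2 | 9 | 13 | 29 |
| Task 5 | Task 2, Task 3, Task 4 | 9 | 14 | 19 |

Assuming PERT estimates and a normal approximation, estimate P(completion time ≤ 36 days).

0.141

te_Task 1 = (5 + 4·11 + 17)/6 = 66/6 = 11; σ²_Task 1 = ((17−5)/6)² = 4.000
te_Task 2 = (4 + 4·6 + 8)/6 = 36/6 = 6; σ²_Task 2 = ((8−4)/6)² = 0.444
te_Task 3 = (11 + 4·14 + 17)/6 = 84/6 = 14; σ²_Task 3 = ((17−11)/6)² = 1.000
te_Task 4 = (9 + 4·13 + 29)/6 = 90/6 = 15; σ²_Task 4 = ((29−9)/6)² = 11.111
te_Task 5 = (9 + 4·14 + 19)/6 = 84/6 = 14; σ²_Task 5 = ((19−9)/6)² = 2.778

Forward pass:
ES_Task 1 = 0; EF_Task 1 = 11
ES_Task 2 = 0; EF_Task 2 = 6
ES_Task 3 = 11; EF_Task 3 = 11+14 = 25
ES_Task 4 = 6; EF_Task 4 = 6+15 = 21
ES_Task 5 = max(EF_Task 2=6, EF_Task 3=25, EF_Task 4=21) = 25; EF_Task 5 = 25+14 = 39
Expected project duration μ = 39 days. Critical path: Task 1 → Task 3 → Task 5.

Variance along critical path = 4.000 + 1.000 + 2.778 = 7.778; σ = √7.778 = 2.789 days.
Z = (36 − 39) / 2.789 = -1.076
P(T ≤ 36) = Φ(-1.076) ≈ 0.141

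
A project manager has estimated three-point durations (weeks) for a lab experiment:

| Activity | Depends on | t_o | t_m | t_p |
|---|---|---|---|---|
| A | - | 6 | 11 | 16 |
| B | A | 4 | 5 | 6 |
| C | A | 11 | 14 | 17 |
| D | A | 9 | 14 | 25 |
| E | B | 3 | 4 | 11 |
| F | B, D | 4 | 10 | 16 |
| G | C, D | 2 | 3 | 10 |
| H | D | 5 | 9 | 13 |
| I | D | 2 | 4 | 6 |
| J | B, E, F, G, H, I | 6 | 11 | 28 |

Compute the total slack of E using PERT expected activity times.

te_A = (6 + 4·11 + 16)/6 = 66/6 = 11
te_B = (4 + 4·5 + 6)/6 = 30/6 = 5
te_C = (11 + 4·14 + 17)/6 = 84/6 = 14
te_D = (9 + 4·14 + 25)/6 = 90/6 = 15
te_E = (3 + 4·4 + 11)/6 = 30/6 = 5
te_F = (4 + 4·10 + 16)/6 = 60/6 = 10
te_G = (2 + 4·3 + 10)/6 = 24/6 = 4
te_H = (5 + 4·9 + 13)/6 = 54/6 = 9
te_I = (2 + 4·4 + 6)/6 = 24/6 = 4
te_J = (6 + 4·11 + 28)/6 = 78/6 = 13

Forward pass:
ES_A = 0; EF_A = 11
ES_B = 11; EF_B = 11+5 = 16
ES_C = 11; EF_C = 11+14 = 25
ES_D = 11; EF_D = 11+15 = 26
ES_E = 16; EF_E = 16+5 = 21
ES_F = max(EF_B=16, EF_D=26) = 26; EF_F = 26+10 = 36
ES_G = max(EF_C=25, EF_D=26) = 26; EF_G = 26+4 = 30
ES_H = 26; EF_H = 26+9 = 35
ES_I = 26; EF_I = 26+4 = 30
ES_J = max(EF_B=16, EF_E=21, EF_F=36, EF_G=30, EF_H=35, EF_I=30) = 36; EF_J = 36+13 = 49
Expected project duration μ = 49 weeks. Critical path: A → D → F → J.

Backward pass:
LF_J = 49; LS_J = 49−13 = 36
LF_I = LS_J = 36; LS_I = 36−4 = 32
LF_H = LS_J = 36; LS_H = 36−9 = 27
LF_G = LS_J = 36; LS_G = 36−4 = 32
LF_F = LS_J = 36; LS_F = 36−10 = 26
LF_E = LS_J = 36; LS_E = 36−5 = 31
LF_D = min(LS_F=26, LS_G=32, LS_H=27, LS_I=32) = 26; LS_D = 26−15 = 11
LF_C = LS_G = 32; LS_C = 32−14 = 18
LF_B = min(LS_E=31, LS_F=26, LS_J=36) = 26; LS_B = 26−5 = 21
LF_A = min(LS_B=21, LS_C=18, LS_D=11) = 11; LS_A = 11−11 = 0
Slack_E = LS_E − ES_E = 31 − 16 = 15

15 weeks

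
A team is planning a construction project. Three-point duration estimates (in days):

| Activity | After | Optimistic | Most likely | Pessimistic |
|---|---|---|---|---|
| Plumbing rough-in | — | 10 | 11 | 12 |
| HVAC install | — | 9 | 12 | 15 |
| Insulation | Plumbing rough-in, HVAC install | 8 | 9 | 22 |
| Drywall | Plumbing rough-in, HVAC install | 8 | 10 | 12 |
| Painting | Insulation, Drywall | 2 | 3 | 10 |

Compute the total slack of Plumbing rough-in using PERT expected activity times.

te_Plumbing rough-in = (10 + 4·11 + 12)/6 = 66/6 = 11
te_HVAC install = (9 + 4·12 + 15)/6 = 72/6 = 12
te_Insulation = (8 + 4·9 + 22)/6 = 66/6 = 11
te_Drywall = (8 + 4·10 + 12)/6 = 60/6 = 10
te_Painting = (2 + 4·3 + 10)/6 = 24/6 = 4

Forward pass:
ES_Plumbing rough-in = 0; EF_Plumbing rough-in = 11
ES_HVAC install = 0; EF_HVAC install = 12
ES_Insulation = max(EF_Plumbing rough-in=11, EF_HVAC install=12) = 12; EF_Insulation = 12+11 = 23
ES_Drywall = max(EF_Plumbing rough-in=11, EF_HVAC install=12) = 12; EF_Drywall = 12+10 = 22
ES_Painting = max(EF_Insulation=23, EF_Drywall=22) = 23; EF_Painting = 23+4 = 27
Expected project duration μ = 27 days. Critical path: HVAC install → Insulation → Painting.

Backward pass:
LF_Painting = 27; LS_Painting = 27−4 = 23
LF_Drywall = LS_Painting = 23; LS_Drywall = 23−10 = 13
LF_Insulation = LS_Painting = 23; LS_Insulation = 23−11 = 12
LF_HVAC install = min(LS_Insulation=12, LS_Drywall=13) = 12; LS_HVAC install = 12−12 = 0
LF_Plumbing rough-in = min(LS_Insulation=12, LS_Drywall=13) = 12; LS_Plumbing rough-in = 12−11 = 1
Slack_Plumbing rough-in = LS_Plumbing rough-in − ES_Plumbing rough-in = 1 − 0 = 1

1 days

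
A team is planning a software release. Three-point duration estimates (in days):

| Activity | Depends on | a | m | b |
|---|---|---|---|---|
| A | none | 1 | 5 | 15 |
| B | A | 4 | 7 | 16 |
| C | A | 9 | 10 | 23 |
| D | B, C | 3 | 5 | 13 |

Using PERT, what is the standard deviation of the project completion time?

3.70 days

te_A = (1 + 4·5 + 15)/6 = 36/6 = 6; σ²_A = ((15−1)/6)² = 5.444
te_B = (4 + 4·7 + 16)/6 = 48/6 = 8; σ²_B = ((16−4)/6)² = 4.000
te_C = (9 + 4·10 + 23)/6 = 72/6 = 12; σ²_C = ((23−9)/6)² = 5.444
te_D = (3 + 4·5 + 13)/6 = 36/6 = 6; σ²_D = ((13−3)/6)² = 2.778

Forward pass:
ES_A = 0; EF_A = 6
ES_B = 6; EF_B = 6+8 = 14
ES_C = 6; EF_C = 6+12 = 18
ES_D = max(EF_B=14, EF_C=18) = 18; EF_D = 18+6 = 24
Expected project duration μ = 24 days. Critical path: A → C → D.

Variance along critical path = 5.444 + 5.444 + 2.778 = 13.667
σ = √13.667 = 3.697 days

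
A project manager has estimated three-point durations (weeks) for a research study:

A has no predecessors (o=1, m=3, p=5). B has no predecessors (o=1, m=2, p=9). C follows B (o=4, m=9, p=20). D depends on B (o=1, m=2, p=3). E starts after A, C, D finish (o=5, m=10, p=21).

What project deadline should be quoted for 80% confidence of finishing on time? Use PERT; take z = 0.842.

27.4 weeks

te_A = (1 + 4·3 + 5)/6 = 18/6 = 3; σ²_A = ((5−1)/6)² = 0.444
te_B = (1 + 4·2 + 9)/6 = 18/6 = 3; σ²_B = ((9−1)/6)² = 1.778
te_C = (4 + 4·9 + 20)/6 = 60/6 = 10; σ²_C = ((20−4)/6)² = 7.111
te_D = (1 + 4·2 + 3)/6 = 12/6 = 2; σ²_D = ((3−1)/6)² = 0.111
te_E = (5 + 4·10 + 21)/6 = 66/6 = 11; σ²_E = ((21−5)/6)² = 7.111

Forward pass:
ES_A = 0; EF_A = 3
ES_B = 0; EF_B = 3
ES_C = 3; EF_C = 3+10 = 13
ES_D = 3; EF_D = 3+2 = 5
ES_E = max(EF_A=3, EF_C=13, EF_D=5) = 13; EF_E = 13+11 = 24
Expected project duration μ = 24 weeks. Critical path: B → C → E.

Variance along critical path = 1.778 + 7.111 + 7.111 = 16.000; σ = 4.000 weeks.
D = μ + z·σ = 24 + 0.842·4.000 = 27.4 weeks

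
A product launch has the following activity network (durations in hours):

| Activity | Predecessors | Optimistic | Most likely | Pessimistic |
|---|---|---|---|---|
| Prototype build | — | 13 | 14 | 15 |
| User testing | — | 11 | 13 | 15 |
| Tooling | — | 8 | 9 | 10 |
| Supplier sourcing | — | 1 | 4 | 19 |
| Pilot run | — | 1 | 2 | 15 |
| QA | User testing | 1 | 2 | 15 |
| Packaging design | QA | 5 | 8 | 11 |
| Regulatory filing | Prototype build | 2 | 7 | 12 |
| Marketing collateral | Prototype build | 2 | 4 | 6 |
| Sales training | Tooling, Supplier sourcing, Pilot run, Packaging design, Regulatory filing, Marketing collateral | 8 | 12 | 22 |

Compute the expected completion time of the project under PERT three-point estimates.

38 hours

te_Prototype build = (13 + 4·14 + 15)/6 = 84/6 = 14
te_User testing = (11 + 4·13 + 15)/6 = 78/6 = 13
te_Tooling = (8 + 4·9 + 10)/6 = 54/6 = 9
te_Supplier sourcing = (1 + 4·4 + 19)/6 = 36/6 = 6
te_Pilot run = (1 + 4·2 + 15)/6 = 24/6 = 4
te_QA = (1 + 4·2 + 15)/6 = 24/6 = 4
te_Packaging design = (5 + 4·8 + 11)/6 = 48/6 = 8
te_Regulatory filing = (2 + 4·7 + 12)/6 = 42/6 = 7
te_Marketing collateral = (2 + 4·4 + 6)/6 = 24/6 = 4
te_Sales training = (8 + 4·12 + 22)/6 = 78/6 = 13

Forward pass:
ES_Prototype build = 0; EF_Prototype build = 14
ES_User testing = 0; EF_User testing = 13
ES_Tooling = 0; EF_Tooling = 9
ES_Supplier sourcing = 0; EF_Supplier sourcing = 6
ES_Pilot run = 0; EF_Pilot run = 4
ES_QA = 13; EF_QA = 13+4 = 17
ES_Packaging design = 17; EF_Packaging design = 17+8 = 25
ES_Regulatory filing = 14; EF_Regulatory filing = 14+7 = 21
ES_Marketing collateral = 14; EF_Marketing collateral = 14+4 = 18
ES_Sales training = max(EF_Tooling=9, EF_Supplier sourcing=6, EF_Pilot run=4, EF_Packaging design=25, EF_Regulatory filing=21, EF_Marketing collateral=18) = 25; EF_Sales training = 25+13 = 38
Expected project duration μ = 38 hours. Critical path: User testing → QA → Packaging design → Sales training.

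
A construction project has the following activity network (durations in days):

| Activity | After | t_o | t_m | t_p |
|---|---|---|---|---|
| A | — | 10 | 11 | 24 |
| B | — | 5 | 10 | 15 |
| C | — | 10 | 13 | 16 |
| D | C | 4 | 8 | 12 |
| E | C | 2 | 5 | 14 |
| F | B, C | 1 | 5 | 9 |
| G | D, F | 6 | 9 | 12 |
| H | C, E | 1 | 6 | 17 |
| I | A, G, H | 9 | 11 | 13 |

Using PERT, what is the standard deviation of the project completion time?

2.05 days

te_A = (10 + 4·11 + 24)/6 = 78/6 = 13; σ²_A = ((24−10)/6)² = 5.444
te_B = (5 + 4·10 + 15)/6 = 60/6 = 10; σ²_B = ((15−5)/6)² = 2.778
te_C = (10 + 4·13 + 16)/6 = 78/6 = 13; σ²_C = ((16−10)/6)² = 1.000
te_D = (4 + 4·8 + 12)/6 = 48/6 = 8; σ²_D = ((12−4)/6)² = 1.778
te_E = (2 + 4·5 + 14)/6 = 36/6 = 6; σ²_E = ((14−2)/6)² = 4.000
te_F = (1 + 4·5 + 9)/6 = 30/6 = 5; σ²_F = ((9−1)/6)² = 1.778
te_G = (6 + 4·9 + 12)/6 = 54/6 = 9; σ²_G = ((12−6)/6)² = 1.000
te_H = (1 + 4·6 + 17)/6 = 42/6 = 7; σ²_H = ((17−1)/6)² = 7.111
te_I = (9 + 4·11 + 13)/6 = 66/6 = 11; σ²_I = ((13−9)/6)² = 0.444

Forward pass:
ES_A = 0; EF_A = 13
ES_B = 0; EF_B = 10
ES_C = 0; EF_C = 13
ES_D = 13; EF_D = 13+8 = 21
ES_E = 13; EF_E = 13+6 = 19
ES_F = max(EF_B=10, EF_C=13) = 13; EF_F = 13+5 = 18
ES_G = max(EF_D=21, EF_F=18) = 21; EF_G = 21+9 = 30
ES_H = max(EF_C=13, EF_E=19) = 19; EF_H = 19+7 = 26
ES_I = max(EF_A=13, EF_G=30, EF_H=26) = 30; EF_I = 30+11 = 41
Expected project duration μ = 41 days. Critical path: C → D → G → I.

Variance along critical path = 1.000 + 1.778 + 1.000 + 0.444 = 4.222
σ = √4.222 = 2.055 days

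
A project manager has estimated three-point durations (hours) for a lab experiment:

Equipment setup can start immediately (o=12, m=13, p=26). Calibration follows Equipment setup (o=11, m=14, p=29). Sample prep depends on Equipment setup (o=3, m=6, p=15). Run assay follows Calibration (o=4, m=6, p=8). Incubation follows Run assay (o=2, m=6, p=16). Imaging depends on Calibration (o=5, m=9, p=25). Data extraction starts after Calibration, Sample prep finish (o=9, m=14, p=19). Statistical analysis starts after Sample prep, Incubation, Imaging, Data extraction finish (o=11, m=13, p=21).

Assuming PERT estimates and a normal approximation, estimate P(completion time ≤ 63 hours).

0.814

te_Equipment setup = (12 + 4·13 + 26)/6 = 90/6 = 15; σ²_Equipment setup = ((26−12)/6)² = 5.444
te_Calibration = (11 + 4·14 + 29)/6 = 96/6 = 16; σ²_Calibration = ((29−11)/6)² = 9.000
te_Sample prep = (3 + 4·6 + 15)/6 = 42/6 = 7; σ²_Sample prep = ((15−3)/6)² = 4.000
te_Run assay = (4 + 4·6 + 8)/6 = 36/6 = 6; σ²_Run assay = ((8−4)/6)² = 0.444
te_Incubation = (2 + 4·6 + 16)/6 = 42/6 = 7; σ²_Incubation = ((16−2)/6)² = 5.444
te_Imaging = (5 + 4·9 + 25)/6 = 66/6 = 11; σ²_Imaging = ((25−5)/6)² = 11.111
te_Data extraction = (9 + 4·14 + 19)/6 = 84/6 = 14; σ²_Data extraction = ((19−9)/6)² = 2.778
te_Statistical analysis = (11 + 4·13 + 21)/6 = 84/6 = 14; σ²_Statistical analysis = ((21−11)/6)² = 2.778

Forward pass:
ES_Equipment setup = 0; EF_Equipment setup = 15
ES_Calibration = 15; EF_Calibration = 15+16 = 31
ES_Sample prep = 15; EF_Sample prep = 15+7 = 22
ES_Run assay = 31; EF_Run assay = 31+6 = 37
ES_Incubation = 37; EF_Incubation = 37+7 = 44
ES_Imaging = 31; EF_Imaging = 31+11 = 42
ES_Data extraction = max(EF_Calibration=31, EF_Sample prep=22) = 31; EF_Data extraction = 31+14 = 45
ES_Statistical analysis = max(EF_Sample prep=22, EF_Incubation=44, EF_Imaging=42, EF_Data extraction=45) = 45; EF_Statistical analysis = 45+14 = 59
Expected project duration μ = 59 hours. Critical path: Equipment setup → Calibration → Data extraction → Statistical analysis.

Variance along critical path = 5.444 + 9.000 + 2.778 + 2.778 = 20.000; σ = √20.000 = 4.472 hours.
Z = (63 − 59) / 4.472 = 0.894
P(T ≤ 63) = Φ(0.894) ≈ 0.814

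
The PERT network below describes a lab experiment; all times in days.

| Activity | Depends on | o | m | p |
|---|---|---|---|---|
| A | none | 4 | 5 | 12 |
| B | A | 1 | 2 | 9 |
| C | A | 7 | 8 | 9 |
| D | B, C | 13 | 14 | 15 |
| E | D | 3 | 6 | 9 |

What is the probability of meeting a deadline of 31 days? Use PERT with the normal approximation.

te_A = (4 + 4·5 + 12)/6 = 36/6 = 6; σ²_A = ((12−4)/6)² = 1.778
te_B = (1 + 4·2 + 9)/6 = 18/6 = 3; σ²_B = ((9−1)/6)² = 1.778
te_C = (7 + 4·8 + 9)/6 = 48/6 = 8; σ²_C = ((9−7)/6)² = 0.111
te_D = (13 + 4·14 + 15)/6 = 84/6 = 14; σ²_D = ((15−13)/6)² = 0.111
te_E = (3 + 4·6 + 9)/6 = 36/6 = 6; σ²_E = ((9−3)/6)² = 1.000

Forward pass:
ES_A = 0; EF_A = 6
ES_B = 6; EF_B = 6+3 = 9
ES_C = 6; EF_C = 6+8 = 14
ES_D = max(EF_B=9, EF_C=14) = 14; EF_D = 14+14 = 28
ES_E = 28; EF_E = 28+6 = 34
Expected project duration μ = 34 days. Critical path: A → C → D → E.

Variance along critical path = 1.778 + 0.111 + 0.111 + 1.000 = 3.000; σ = √3.000 = 1.732 days.
Z = (31 − 34) / 1.732 = -1.732
P(T ≤ 31) = Φ(-1.732) ≈ 0.042

0.042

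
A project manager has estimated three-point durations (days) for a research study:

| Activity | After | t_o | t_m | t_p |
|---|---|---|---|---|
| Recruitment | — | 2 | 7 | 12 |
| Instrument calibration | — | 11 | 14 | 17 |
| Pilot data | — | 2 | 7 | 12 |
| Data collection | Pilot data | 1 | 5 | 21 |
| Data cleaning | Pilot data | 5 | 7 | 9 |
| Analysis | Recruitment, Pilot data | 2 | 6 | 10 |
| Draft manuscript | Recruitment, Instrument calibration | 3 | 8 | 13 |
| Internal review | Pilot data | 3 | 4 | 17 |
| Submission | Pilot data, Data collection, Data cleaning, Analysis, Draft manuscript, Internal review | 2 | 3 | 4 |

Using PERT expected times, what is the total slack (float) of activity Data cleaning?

te_Recruitment = (2 + 4·7 + 12)/6 = 42/6 = 7
te_Instrument calibration = (11 + 4·14 + 17)/6 = 84/6 = 14
te_Pilot data = (2 + 4·7 + 12)/6 = 42/6 = 7
te_Data collection = (1 + 4·5 + 21)/6 = 42/6 = 7
te_Data cleaning = (5 + 4·7 + 9)/6 = 42/6 = 7
te_Analysis = (2 + 4·6 + 10)/6 = 36/6 = 6
te_Draft manuscript = (3 + 4·8 + 13)/6 = 48/6 = 8
te_Internal review = (3 + 4·4 + 17)/6 = 36/6 = 6
te_Submission = (2 + 4·3 + 4)/6 = 18/6 = 3

Forward pass:
ES_Recruitment = 0; EF_Recruitment = 7
ES_Instrument calibration = 0; EF_Instrument calibration = 14
ES_Pilot data = 0; EF_Pilot data = 7
ES_Data collection = 7; EF_Data collection = 7+7 = 14
ES_Data cleaning = 7; EF_Data cleaning = 7+7 = 14
ES_Analysis = max(EF_Recruitment=7, EF_Pilot data=7) = 7; EF_Analysis = 7+6 = 13
ES_Draft manuscript = max(EF_Recruitment=7, EF_Instrument calibration=14) = 14; EF_Draft manuscript = 14+8 = 22
ES_Internal review = 7; EF_Internal review = 7+6 = 13
ES_Submission = max(EF_Pilot data=7, EF_Data collection=14, EF_Data cleaning=14, EF_Analysis=13, EF_Draft manuscript=22, EF_Internal review=13) = 22; EF_Submission = 22+3 = 25
Expected project duration μ = 25 days. Critical path: Instrument calibration → Draft manuscript → Submission.

Backward pass:
LF_Submission = 25; LS_Submission = 25−3 = 22
LF_Internal review = LS_Submission = 22; LS_Internal review = 22−6 = 16
LF_Draft manuscript = LS_Submission = 22; LS_Draft manuscript = 22−8 = 14
LF_Analysis = LS_Submission = 22; LS_Analysis = 22−6 = 16
LF_Data cleaning = LS_Submission = 22; LS_Data cleaning = 22−7 = 15
LF_Data collection = LS_Submission = 22; LS_Data collection = 22−7 = 15
LF_Pilot data = min(LS_Data collection=15, LS_Data cleaning=15, LS_Analysis=16, LS_Internal review=16, LS_Submission=22) = 15; LS_Pilot data = 15−7 = 8
LF_Instrument calibration = LS_Draft manuscript = 14; LS_Instrument calibration = 14−14 = 0
LF_Recruitment = min(LS_Analysis=16, LS_Draft manuscript=14) = 14; LS_Recruitment = 14−7 = 7
Slack_Data cleaning = LS_Data cleaning − ES_Data cleaning = 15 − 7 = 8

8 days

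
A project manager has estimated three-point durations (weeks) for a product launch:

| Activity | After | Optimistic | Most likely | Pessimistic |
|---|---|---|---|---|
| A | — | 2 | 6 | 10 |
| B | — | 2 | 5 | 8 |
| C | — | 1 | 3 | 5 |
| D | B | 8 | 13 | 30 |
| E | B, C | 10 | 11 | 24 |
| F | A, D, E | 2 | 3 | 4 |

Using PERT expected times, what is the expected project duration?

23 weeks

te_A = (2 + 4·6 + 10)/6 = 36/6 = 6
te_B = (2 + 4·5 + 8)/6 = 30/6 = 5
te_C = (1 + 4·3 + 5)/6 = 18/6 = 3
te_D = (8 + 4·13 + 30)/6 = 90/6 = 15
te_E = (10 + 4·11 + 24)/6 = 78/6 = 13
te_F = (2 + 4·3 + 4)/6 = 18/6 = 3

Forward pass:
ES_A = 0; EF_A = 6
ES_B = 0; EF_B = 5
ES_C = 0; EF_C = 3
ES_D = 5; EF_D = 5+15 = 20
ES_E = max(EF_B=5, EF_C=3) = 5; EF_E = 5+13 = 18
ES_F = max(EF_A=6, EF_D=20, EF_E=18) = 20; EF_F = 20+3 = 23
Expected project duration μ = 23 weeks. Critical path: B → D → F.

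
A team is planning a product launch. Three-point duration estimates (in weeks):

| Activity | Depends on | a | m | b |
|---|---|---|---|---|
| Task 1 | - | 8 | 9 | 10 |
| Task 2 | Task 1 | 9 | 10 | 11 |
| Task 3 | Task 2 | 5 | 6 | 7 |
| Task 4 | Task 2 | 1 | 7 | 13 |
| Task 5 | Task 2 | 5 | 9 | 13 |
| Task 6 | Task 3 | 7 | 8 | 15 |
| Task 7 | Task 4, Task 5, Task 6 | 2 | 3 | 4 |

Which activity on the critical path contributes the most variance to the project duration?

te_Task 1 = (8 + 4·9 + 10)/6 = 54/6 = 9; σ²_Task 1 = ((10−8)/6)² = 0.111
te_Task 2 = (9 + 4·10 + 11)/6 = 60/6 = 10; σ²_Task 2 = ((11−9)/6)² = 0.111
te_Task 3 = (5 + 4·6 + 7)/6 = 36/6 = 6; σ²_Task 3 = ((7−5)/6)² = 0.111
te_Task 4 = (1 + 4·7 + 13)/6 = 42/6 = 7; σ²_Task 4 = ((13−1)/6)² = 4.000
te_Task 5 = (5 + 4·9 + 13)/6 = 54/6 = 9; σ²_Task 5 = ((13−5)/6)² = 1.778
te_Task 6 = (7 + 4·8 + 15)/6 = 54/6 = 9; σ²_Task 6 = ((15−7)/6)² = 1.778
te_Task 7 = (2 + 4·3 + 4)/6 = 18/6 = 3; σ²_Task 7 = ((4−2)/6)² = 0.111

Forward pass:
ES_Task 1 = 0; EF_Task 1 = 9
ES_Task 2 = 9; EF_Task 2 = 9+10 = 19
ES_Task 3 = 19; EF_Task 3 = 19+6 = 25
ES_Task 4 = 19; EF_Task 4 = 19+7 = 26
ES_Task 5 = 19; EF_Task 5 = 19+9 = 28
ES_Task 6 = 25; EF_Task 6 = 25+9 = 34
ES_Task 7 = max(EF_Task 4=26, EF_Task 5=28, EF_Task 6=34) = 34; EF_Task 7 = 34+3 = 37
Expected project duration μ = 37 weeks. Critical path: Task 1 → Task 2 → Task 3 → Task 6 → Task 7.

Variances on critical path: σ²_Task 1=0.111, σ²_Task 2=0.111, σ²_Task 3=0.111, σ²_Task 6=1.778, σ²_Task 7=0.111.
Largest is σ²_Task 6 = 1.778.

Task 6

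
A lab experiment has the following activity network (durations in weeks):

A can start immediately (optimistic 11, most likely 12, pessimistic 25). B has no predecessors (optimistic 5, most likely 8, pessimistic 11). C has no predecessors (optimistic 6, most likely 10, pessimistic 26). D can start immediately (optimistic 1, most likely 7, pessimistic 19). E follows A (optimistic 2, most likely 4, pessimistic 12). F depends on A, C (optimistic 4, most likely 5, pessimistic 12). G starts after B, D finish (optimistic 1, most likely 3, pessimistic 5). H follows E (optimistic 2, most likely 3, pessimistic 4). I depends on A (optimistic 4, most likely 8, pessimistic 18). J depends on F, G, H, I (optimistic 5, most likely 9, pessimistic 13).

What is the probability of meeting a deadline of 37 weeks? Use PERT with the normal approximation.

0.920

te_A = (11 + 4·12 + 25)/6 = 84/6 = 14; σ²_A = ((25−11)/6)² = 5.444
te_B = (5 + 4·8 + 11)/6 = 48/6 = 8; σ²_B = ((11−5)/6)² = 1.000
te_C = (6 + 4·10 + 26)/6 = 72/6 = 12; σ²_C = ((26−6)/6)² = 11.111
te_D = (1 + 4·7 + 19)/6 = 48/6 = 8; σ²_D = ((19−1)/6)² = 9.000
te_E = (2 + 4·4 + 12)/6 = 30/6 = 5; σ²_E = ((12−2)/6)² = 2.778
te_F = (4 + 4·5 + 12)/6 = 36/6 = 6; σ²_F = ((12−4)/6)² = 1.778
te_G = (1 + 4·3 + 5)/6 = 18/6 = 3; σ²_G = ((5−1)/6)² = 0.444
te_H = (2 + 4·3 + 4)/6 = 18/6 = 3; σ²_H = ((4−2)/6)² = 0.111
te_I = (4 + 4·8 + 18)/6 = 54/6 = 9; σ²_I = ((18−4)/6)² = 5.444
te_J = (5 + 4·9 + 13)/6 = 54/6 = 9; σ²_J = ((13−5)/6)² = 1.778

Forward pass:
ES_A = 0; EF_A = 14
ES_B = 0; EF_B = 8
ES_C = 0; EF_C = 12
ES_D = 0; EF_D = 8
ES_E = 14; EF_E = 14+5 = 19
ES_F = max(EF_A=14, EF_C=12) = 14; EF_F = 14+6 = 20
ES_G = max(EF_B=8, EF_D=8) = 8; EF_G = 8+3 = 11
ES_H = 19; EF_H = 19+3 = 22
ES_I = 14; EF_I = 14+9 = 23
ES_J = max(EF_F=20, EF_G=11, EF_H=22, EF_I=23) = 23; EF_J = 23+9 = 32
Expected project duration μ = 32 weeks. Critical path: A → I → J.

Variance along critical path = 5.444 + 5.444 + 1.778 = 12.667; σ = √12.667 = 3.559 weeks.
Z = (37 − 32) / 3.559 = 1.405
P(T ≤ 37) = Φ(1.405) ≈ 0.920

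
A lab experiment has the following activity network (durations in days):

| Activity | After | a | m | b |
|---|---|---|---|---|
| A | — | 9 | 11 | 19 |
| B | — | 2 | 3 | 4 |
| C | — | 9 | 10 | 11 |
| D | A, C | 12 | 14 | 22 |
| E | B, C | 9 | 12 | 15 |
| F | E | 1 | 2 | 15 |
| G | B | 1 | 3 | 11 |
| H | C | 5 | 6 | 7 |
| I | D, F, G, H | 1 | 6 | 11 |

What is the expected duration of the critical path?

te_A = (9 + 4·11 + 19)/6 = 72/6 = 12
te_B = (2 + 4·3 + 4)/6 = 18/6 = 3
te_C = (9 + 4·10 + 11)/6 = 60/6 = 10
te_D = (12 + 4·14 + 22)/6 = 90/6 = 15
te_E = (9 + 4·12 + 15)/6 = 72/6 = 12
te_F = (1 + 4·2 + 15)/6 = 24/6 = 4
te_G = (1 + 4·3 + 11)/6 = 24/6 = 4
te_H = (5 + 4·6 + 7)/6 = 36/6 = 6
te_I = (1 + 4·6 + 11)/6 = 36/6 = 6

Forward pass:
ES_A = 0; EF_A = 12
ES_B = 0; EF_B = 3
ES_C = 0; EF_C = 10
ES_D = max(EF_A=12, EF_C=10) = 12; EF_D = 12+15 = 27
ES_E = max(EF_B=3, EF_C=10) = 10; EF_E = 10+12 = 22
ES_F = 22; EF_F = 22+4 = 26
ES_G = 3; EF_G = 3+4 = 7
ES_H = 10; EF_H = 10+6 = 16
ES_I = max(EF_D=27, EF_F=26, EF_G=7, EF_H=16) = 27; EF_I = 27+6 = 33
Expected project duration μ = 33 days. Critical path: A → D → I.

33 days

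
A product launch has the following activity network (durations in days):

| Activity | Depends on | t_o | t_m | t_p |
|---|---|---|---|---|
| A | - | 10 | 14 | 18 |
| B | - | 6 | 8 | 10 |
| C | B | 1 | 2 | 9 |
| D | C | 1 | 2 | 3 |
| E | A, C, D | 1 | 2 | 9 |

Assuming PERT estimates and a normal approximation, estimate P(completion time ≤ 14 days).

te_A = (10 + 4·14 + 18)/6 = 84/6 = 14; σ²_A = ((18−10)/6)² = 1.778
te_B = (6 + 4·8 + 10)/6 = 48/6 = 8; σ²_B = ((10−6)/6)² = 0.444
te_C = (1 + 4·2 + 9)/6 = 18/6 = 3; σ²_C = ((9−1)/6)² = 1.778
te_D = (1 + 4·2 + 3)/6 = 12/6 = 2; σ²_D = ((3−1)/6)² = 0.111
te_E = (1 + 4·2 + 9)/6 = 18/6 = 3; σ²_E = ((9−1)/6)² = 1.778

Forward pass:
ES_A = 0; EF_A = 14
ES_B = 0; EF_B = 8
ES_C = 8; EF_C = 8+3 = 11
ES_D = 11; EF_D = 11+2 = 13
ES_E = max(EF_A=14, EF_C=11, EF_D=13) = 14; EF_E = 14+3 = 17
Expected project duration μ = 17 days. Critical path: A → E.

Variance along critical path = 1.778 + 1.778 = 3.556; σ = √3.556 = 1.886 days.
Z = (14 − 17) / 1.886 = -1.591
P(T ≤ 14) = Φ(-1.591) ≈ 0.056

0.056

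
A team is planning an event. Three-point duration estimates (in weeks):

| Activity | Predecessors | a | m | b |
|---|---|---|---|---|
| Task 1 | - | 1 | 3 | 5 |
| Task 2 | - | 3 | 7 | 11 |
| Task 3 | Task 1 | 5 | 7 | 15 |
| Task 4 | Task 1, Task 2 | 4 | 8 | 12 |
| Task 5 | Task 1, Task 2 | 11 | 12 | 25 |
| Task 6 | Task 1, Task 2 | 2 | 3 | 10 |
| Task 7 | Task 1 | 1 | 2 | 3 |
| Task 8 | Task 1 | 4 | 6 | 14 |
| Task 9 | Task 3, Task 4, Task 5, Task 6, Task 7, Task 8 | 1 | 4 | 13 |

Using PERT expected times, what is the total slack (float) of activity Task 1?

4 weeks

te_Task 1 = (1 + 4·3 + 5)/6 = 18/6 = 3
te_Task 2 = (3 + 4·7 + 11)/6 = 42/6 = 7
te_Task 3 = (5 + 4·7 + 15)/6 = 48/6 = 8
te_Task 4 = (4 + 4·8 + 12)/6 = 48/6 = 8
te_Task 5 = (11 + 4·12 + 25)/6 = 84/6 = 14
te_Task 6 = (2 + 4·3 + 10)/6 = 24/6 = 4
te_Task 7 = (1 + 4·2 + 3)/6 = 12/6 = 2
te_Task 8 = (4 + 4·6 + 14)/6 = 42/6 = 7
te_Task 9 = (1 + 4·4 + 13)/6 = 30/6 = 5

Forward pass:
ES_Task 1 = 0; EF_Task 1 = 3
ES_Task 2 = 0; EF_Task 2 = 7
ES_Task 3 = 3; EF_Task 3 = 3+8 = 11
ES_Task 4 = max(EF_Task 1=3, EF_Task 2=7) = 7; EF_Task 4 = 7+8 = 15
ES_Task 5 = max(EF_Task 1=3, EF_Task 2=7) = 7; EF_Task 5 = 7+14 = 21
ES_Task 6 = max(EF_Task 1=3, EF_Task 2=7) = 7; EF_Task 6 = 7+4 = 11
ES_Task 7 = 3; EF_Task 7 = 3+2 = 5
ES_Task 8 = 3; EF_Task 8 = 3+7 = 10
ES_Task 9 = max(EF_Task 3=11, EF_Task 4=15, EF_Task 5=21, EF_Task 6=11, EF_Task 7=5, EF_Task 8=10) = 21; EF_Task 9 = 21+5 = 26
Expected project duration μ = 26 weeks. Critical path: Task 2 → Task 5 → Task 9.

Backward pass:
LF_Task 9 = 26; LS_Task 9 = 26−5 = 21
LF_Task 8 = LS_Task 9 = 21; LS_Task 8 = 21−7 = 14
LF_Task 7 = LS_Task 9 = 21; LS_Task 7 = 21−2 = 19
LF_Task 6 = LS_Task 9 = 21; LS_Task 6 = 21−4 = 17
LF_Task 5 = LS_Task 9 = 21; LS_Task 5 = 21−14 = 7
LF_Task 4 = LS_Task 9 = 21; LS_Task 4 = 21−8 = 13
LF_Task 3 = LS_Task 9 = 21; LS_Task 3 = 21−8 = 13
LF_Task 2 = min(LS_Task 4=13, LS_Task 5=7, LS_Task 6=17) = 7; LS_Task 2 = 7−7 = 0
LF_Task 1 = min(LS_Task 3=13, LS_Task 4=13, LS_Task 5=7, LS_Task 6=17, LS_Task 7=19, LS_Task 8=14) = 7; LS_Task 1 = 7−3 = 4
Slack_Task 1 = LS_Task 1 − ES_Task 1 = 4 − 0 = 4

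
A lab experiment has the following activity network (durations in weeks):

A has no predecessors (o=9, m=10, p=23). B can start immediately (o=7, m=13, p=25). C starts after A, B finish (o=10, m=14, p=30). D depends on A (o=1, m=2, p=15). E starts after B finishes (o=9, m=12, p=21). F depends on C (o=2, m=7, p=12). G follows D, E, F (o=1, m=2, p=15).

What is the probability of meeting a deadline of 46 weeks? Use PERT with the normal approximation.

0.826

te_A = (9 + 4·10 + 23)/6 = 72/6 = 12; σ²_A = ((23−9)/6)² = 5.444
te_B = (7 + 4·13 + 25)/6 = 84/6 = 14; σ²_B = ((25−7)/6)² = 9.000
te_C = (10 + 4·14 + 30)/6 = 96/6 = 16; σ²_C = ((30−10)/6)² = 11.111
te_D = (1 + 4·2 + 15)/6 = 24/6 = 4; σ²_D = ((15−1)/6)² = 5.444
te_E = (9 + 4·12 + 21)/6 = 78/6 = 13; σ²_E = ((21−9)/6)² = 4.000
te_F = (2 + 4·7 + 12)/6 = 42/6 = 7; σ²_F = ((12−2)/6)² = 2.778
te_G = (1 + 4·2 + 15)/6 = 24/6 = 4; σ²_G = ((15−1)/6)² = 5.444

Forward pass:
ES_A = 0; EF_A = 12
ES_B = 0; EF_B = 14
ES_C = max(EF_A=12, EF_B=14) = 14; EF_C = 14+16 = 30
ES_D = 12; EF_D = 12+4 = 16
ES_E = 14; EF_E = 14+13 = 27
ES_F = 30; EF_F = 30+7 = 37
ES_G = max(EF_D=16, EF_E=27, EF_F=37) = 37; EF_G = 37+4 = 41
Expected project duration μ = 41 weeks. Critical path: B → C → F → G.

Variance along critical path = 9.000 + 11.111 + 2.778 + 5.444 = 28.333; σ = √28.333 = 5.323 weeks.
Z = (46 − 41) / 5.323 = 0.939
P(T ≤ 46) = Φ(0.939) ≈ 0.826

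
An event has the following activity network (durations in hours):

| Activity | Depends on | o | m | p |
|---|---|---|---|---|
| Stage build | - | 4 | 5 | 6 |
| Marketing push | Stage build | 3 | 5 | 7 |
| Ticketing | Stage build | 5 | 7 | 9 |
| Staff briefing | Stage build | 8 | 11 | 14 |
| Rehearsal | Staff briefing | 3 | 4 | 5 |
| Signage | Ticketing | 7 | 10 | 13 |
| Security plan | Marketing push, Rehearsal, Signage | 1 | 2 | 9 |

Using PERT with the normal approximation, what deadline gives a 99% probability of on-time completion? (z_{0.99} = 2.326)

te_Stage build = (4 + 4·5 + 6)/6 = 30/6 = 5; σ²_Stage build = ((6−4)/6)² = 0.111
te_Marketing push = (3 + 4·5 + 7)/6 = 30/6 = 5; σ²_Marketing push = ((7−3)/6)² = 0.444
te_Ticketing = (5 + 4·7 + 9)/6 = 42/6 = 7; σ²_Ticketing = ((9−5)/6)² = 0.444
te_Staff briefing = (8 + 4·11 + 14)/6 = 66/6 = 11; σ²_Staff briefing = ((14−8)/6)² = 1.000
te_Rehearsal = (3 + 4·4 + 5)/6 = 24/6 = 4; σ²_Rehearsal = ((5−3)/6)² = 0.111
te_Signage = (7 + 4·10 + 13)/6 = 60/6 = 10; σ²_Signage = ((13−7)/6)² = 1.000
te_Security plan = (1 + 4·2 + 9)/6 = 18/6 = 3; σ²_Security plan = ((9−1)/6)² = 1.778

Forward pass:
ES_Stage build = 0; EF_Stage build = 5
ES_Marketing push = 5; EF_Marketing push = 5+5 = 10
ES_Ticketing = 5; EF_Ticketing = 5+7 = 12
ES_Staff briefing = 5; EF_Staff briefing = 5+11 = 16
ES_Rehearsal = 16; EF_Rehearsal = 16+4 = 20
ES_Signage = 12; EF_Signage = 12+10 = 22
ES_Security plan = max(EF_Marketing push=10, EF_Rehearsal=20, EF_Signage=22) = 22; EF_Security plan = 22+3 = 25
Expected project duration μ = 25 hours. Critical path: Stage build → Ticketing → Signage → Security plan.

Variance along critical path = 0.111 + 0.444 + 1.000 + 1.778 = 3.333; σ = 1.826 hours.
D = μ + z·σ = 25 + 2.326·1.826 = 29.2 hours

29.2 hours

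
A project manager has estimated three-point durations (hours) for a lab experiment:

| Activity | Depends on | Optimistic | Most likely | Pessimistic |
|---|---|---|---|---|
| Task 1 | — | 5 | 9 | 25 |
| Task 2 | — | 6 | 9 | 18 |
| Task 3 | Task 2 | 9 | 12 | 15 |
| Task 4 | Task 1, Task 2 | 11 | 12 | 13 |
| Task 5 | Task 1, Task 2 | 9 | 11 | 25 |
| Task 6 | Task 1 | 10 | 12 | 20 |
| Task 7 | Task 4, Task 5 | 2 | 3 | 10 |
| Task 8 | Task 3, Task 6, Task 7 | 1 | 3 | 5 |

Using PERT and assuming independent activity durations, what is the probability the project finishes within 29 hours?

te_Task 1 = (5 + 4·9 + 25)/6 = 66/6 = 11; σ²_Task 1 = ((25−5)/6)² = 11.111
te_Task 2 = (6 + 4·9 + 18)/6 = 60/6 = 10; σ²_Task 2 = ((18−6)/6)² = 4.000
te_Task 3 = (9 + 4·12 + 15)/6 = 72/6 = 12; σ²_Task 3 = ((15−9)/6)² = 1.000
te_Task 4 = (11 + 4·12 + 13)/6 = 72/6 = 12; σ²_Task 4 = ((13−11)/6)² = 0.111
te_Task 5 = (9 + 4·11 + 25)/6 = 78/6 = 13; σ²_Task 5 = ((25−9)/6)² = 7.111
te_Task 6 = (10 + 4·12 + 20)/6 = 78/6 = 13; σ²_Task 6 = ((20−10)/6)² = 2.778
te_Task 7 = (2 + 4·3 + 10)/6 = 24/6 = 4; σ²_Task 7 = ((10−2)/6)² = 1.778
te_Task 8 = (1 + 4·3 + 5)/6 = 18/6 = 3; σ²_Task 8 = ((5−1)/6)² = 0.444

Forward pass:
ES_Task 1 = 0; EF_Task 1 = 11
ES_Task 2 = 0; EF_Task 2 = 10
ES_Task 3 = 10; EF_Task 3 = 10+12 = 22
ES_Task 4 = max(EF_Task 1=11, EF_Task 2=10) = 11; EF_Task 4 = 11+12 = 23
ES_Task 5 = max(EF_Task 1=11, EF_Task 2=10) = 11; EF_Task 5 = 11+13 = 24
ES_Task 6 = 11; EF_Task 6 = 11+13 = 24
ES_Task 7 = max(EF_Task 4=23, EF_Task 5=24) = 24; EF_Task 7 = 24+4 = 28
ES_Task 8 = max(EF_Task 3=22, EF_Task 6=24, EF_Task 7=28) = 28; EF_Task 8 = 28+3 = 31
Expected project duration μ = 31 hours. Critical path: Task 1 → Task 5 → Task 7 → Task 8.

Variance along critical path = 11.111 + 7.111 + 1.778 + 0.444 = 20.444; σ = √20.444 = 4.522 hours.
Z = (29 − 31) / 4.522 = -0.442
P(T ≤ 29) = Φ(-0.442) ≈ 0.329

0.329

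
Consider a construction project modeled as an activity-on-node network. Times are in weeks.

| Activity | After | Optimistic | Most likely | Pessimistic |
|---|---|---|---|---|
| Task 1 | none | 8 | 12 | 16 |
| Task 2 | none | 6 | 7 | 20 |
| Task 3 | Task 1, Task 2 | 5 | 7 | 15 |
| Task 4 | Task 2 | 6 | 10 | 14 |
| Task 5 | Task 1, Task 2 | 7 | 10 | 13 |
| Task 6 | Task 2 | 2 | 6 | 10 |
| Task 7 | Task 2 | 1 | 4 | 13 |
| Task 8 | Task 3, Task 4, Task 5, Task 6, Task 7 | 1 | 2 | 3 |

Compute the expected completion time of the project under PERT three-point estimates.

24 weeks

te_Task 1 = (8 + 4·12 + 16)/6 = 72/6 = 12
te_Task 2 = (6 + 4·7 + 20)/6 = 54/6 = 9
te_Task 3 = (5 + 4·7 + 15)/6 = 48/6 = 8
te_Task 4 = (6 + 4·10 + 14)/6 = 60/6 = 10
te_Task 5 = (7 + 4·10 + 13)/6 = 60/6 = 10
te_Task 6 = (2 + 4·6 + 10)/6 = 36/6 = 6
te_Task 7 = (1 + 4·4 + 13)/6 = 30/6 = 5
te_Task 8 = (1 + 4·2 + 3)/6 = 12/6 = 2

Forward pass:
ES_Task 1 = 0; EF_Task 1 = 12
ES_Task 2 = 0; EF_Task 2 = 9
ES_Task 3 = max(EF_Task 1=12, EF_Task 2=9) = 12; EF_Task 3 = 12+8 = 20
ES_Task 4 = 9; EF_Task 4 = 9+10 = 19
ES_Task 5 = max(EF_Task 1=12, EF_Task 2=9) = 12; EF_Task 5 = 12+10 = 22
ES_Task 6 = 9; EF_Task 6 = 9+6 = 15
ES_Task 7 = 9; EF_Task 7 = 9+5 = 14
ES_Task 8 = max(EF_Task 3=20, EF_Task 4=19, EF_Task 5=22, EF_Task 6=15, EF_Task 7=14) = 22; EF_Task 8 = 22+2 = 24
Expected project duration μ = 24 weeks. Critical path: Task 1 → Task 5 → Task 8.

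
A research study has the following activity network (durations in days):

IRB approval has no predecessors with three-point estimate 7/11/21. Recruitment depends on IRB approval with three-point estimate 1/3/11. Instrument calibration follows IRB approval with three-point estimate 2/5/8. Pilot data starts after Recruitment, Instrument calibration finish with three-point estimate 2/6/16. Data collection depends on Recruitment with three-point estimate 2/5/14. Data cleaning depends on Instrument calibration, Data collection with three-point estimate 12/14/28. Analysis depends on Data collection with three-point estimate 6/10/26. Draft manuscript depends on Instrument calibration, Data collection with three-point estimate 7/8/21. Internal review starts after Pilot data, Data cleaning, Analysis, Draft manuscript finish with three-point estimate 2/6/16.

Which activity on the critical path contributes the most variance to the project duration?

te_IRB approval = (7 + 4·11 + 21)/6 = 72/6 = 12; σ²_IRB approval = ((21−7)/6)² = 5.444
te_Recruitment = (1 + 4·3 + 11)/6 = 24/6 = 4; σ²_Recruitment = ((11−1)/6)² = 2.778
te_Instrument calibration = (2 + 4·5 + 8)/6 = 30/6 = 5; σ²_Instrument calibration = ((8−2)/6)² = 1.000
te_Pilot data = (2 + 4·6 + 16)/6 = 42/6 = 7; σ²_Pilot data = ((16−2)/6)² = 5.444
te_Data collection = (2 + 4·5 + 14)/6 = 36/6 = 6; σ²_Data collection = ((14−2)/6)² = 4.000
te_Data cleaning = (12 + 4·14 + 28)/6 = 96/6 = 16; σ²_Data cleaning = ((28−12)/6)² = 7.111
te_Analysis = (6 + 4·10 + 26)/6 = 72/6 = 12; σ²_Analysis = ((26−6)/6)² = 11.111
te_Draft manuscript = (7 + 4·8 + 21)/6 = 60/6 = 10; σ²_Draft manuscript = ((21−7)/6)² = 5.444
te_Internal review = (2 + 4·6 + 16)/6 = 42/6 = 7; σ²_Internal review = ((16−2)/6)² = 5.444

Forward pass:
ES_IRB approval = 0; EF_IRB approval = 12
ES_Recruitment = 12; EF_Recruitment = 12+4 = 16
ES_Instrument calibration = 12; EF_Instrument calibration = 12+5 = 17
ES_Pilot data = max(EF_Recruitment=16, EF_Instrument calibration=17) = 17; EF_Pilot data = 17+7 = 24
ES_Data collection = 16; EF_Data collection = 16+6 = 22
ES_Data cleaning = max(EF_Instrument calibration=17, EF_Data collection=22) = 22; EF_Data cleaning = 22+16 = 38
ES_Analysis = 22; EF_Analysis = 22+12 = 34
ES_Draft manuscript = max(EF_Instrument calibration=17, EF_Data collection=22) = 22; EF_Draft manuscript = 22+10 = 32
ES_Internal review = max(EF_Pilot data=24, EF_Data cleaning=38, EF_Analysis=34, EF_Draft manuscript=32) = 38; EF_Internal review = 38+7 = 45
Expected project duration μ = 45 days. Critical path: IRB approval → Recruitment → Data collection → Data cleaning → Internal review.

Variances on critical path: σ²_IRB approval=5.444, σ²_Recruitment=2.778, σ²_Data collection=4.000, σ²_Data cleaning=7.111, σ²_Internal review=5.444.
Largest is σ²_Data cleaning = 7.111.

Data cleaning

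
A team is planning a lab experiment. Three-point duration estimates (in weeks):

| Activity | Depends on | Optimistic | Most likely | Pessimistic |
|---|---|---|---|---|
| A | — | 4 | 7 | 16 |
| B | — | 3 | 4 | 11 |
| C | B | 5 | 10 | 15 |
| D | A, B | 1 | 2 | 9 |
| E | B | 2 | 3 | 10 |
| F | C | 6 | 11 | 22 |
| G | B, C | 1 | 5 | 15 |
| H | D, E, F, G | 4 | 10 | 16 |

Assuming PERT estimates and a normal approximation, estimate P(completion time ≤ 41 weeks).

te_A = (4 + 4·7 + 16)/6 = 48/6 = 8; σ²_A = ((16−4)/6)² = 4.000
te_B = (3 + 4·4 + 11)/6 = 30/6 = 5; σ²_B = ((11−3)/6)² = 1.778
te_C = (5 + 4·10 + 15)/6 = 60/6 = 10; σ²_C = ((15−5)/6)² = 2.778
te_D = (1 + 4·2 + 9)/6 = 18/6 = 3; σ²_D = ((9−1)/6)² = 1.778
te_E = (2 + 4·3 + 10)/6 = 24/6 = 4; σ²_E = ((10−2)/6)² = 1.778
te_F = (6 + 4·11 + 22)/6 = 72/6 = 12; σ²_F = ((22−6)/6)² = 7.111
te_G = (1 + 4·5 + 15)/6 = 36/6 = 6; σ²_G = ((15−1)/6)² = 5.444
te_H = (4 + 4·10 + 16)/6 = 60/6 = 10; σ²_H = ((16−4)/6)² = 4.000

Forward pass:
ES_A = 0; EF_A = 8
ES_B = 0; EF_B = 5
ES_C = 5; EF_C = 5+10 = 15
ES_D = max(EF_A=8, EF_B=5) = 8; EF_D = 8+3 = 11
ES_E = 5; EF_E = 5+4 = 9
ES_F = 15; EF_F = 15+12 = 27
ES_G = max(EF_B=5, EF_C=15) = 15; EF_G = 15+6 = 21
ES_H = max(EF_D=11, EF_E=9, EF_F=27, EF_G=21) = 27; EF_H = 27+10 = 37
Expected project duration μ = 37 weeks. Critical path: B → C → F → H.

Variance along critical path = 1.778 + 2.778 + 7.111 + 4.000 = 15.667; σ = √15.667 = 3.958 weeks.
Z = (41 − 37) / 3.958 = 1.011
P(T ≤ 41) = Φ(1.011) ≈ 0.844

0.844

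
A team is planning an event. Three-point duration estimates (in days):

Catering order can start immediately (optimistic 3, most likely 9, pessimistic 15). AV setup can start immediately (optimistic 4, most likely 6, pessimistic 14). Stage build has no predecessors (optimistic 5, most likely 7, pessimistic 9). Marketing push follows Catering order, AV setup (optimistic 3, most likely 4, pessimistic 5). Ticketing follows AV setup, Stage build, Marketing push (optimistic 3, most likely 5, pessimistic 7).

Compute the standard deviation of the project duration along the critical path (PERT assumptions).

te_Catering order = (3 + 4·9 + 15)/6 = 54/6 = 9; σ²_Catering order = ((15−3)/6)² = 4.000
te_AV setup = (4 + 4·6 + 14)/6 = 42/6 = 7; σ²_AV setup = ((14−4)/6)² = 2.778
te_Stage build = (5 + 4·7 + 9)/6 = 42/6 = 7; σ²_Stage build = ((9−5)/6)² = 0.444
te_Marketing push = (3 + 4·4 + 5)/6 = 24/6 = 4; σ²_Marketing push = ((5−3)/6)² = 0.111
te_Ticketing = (3 + 4·5 + 7)/6 = 30/6 = 5; σ²_Ticketing = ((7−3)/6)² = 0.444

Forward pass:
ES_Catering order = 0; EF_Catering order = 9
ES_AV setup = 0; EF_AV setup = 7
ES_Stage build = 0; EF_Stage build = 7
ES_Marketing push = max(EF_Catering order=9, EF_AV setup=7) = 9; EF_Marketing push = 9+4 = 13
ES_Ticketing = max(EF_AV setup=7, EF_Stage build=7, EF_Marketing push=13) = 13; EF_Ticketing = 13+5 = 18
Expected project duration μ = 18 days. Critical path: Catering order → Marketing push → Ticketing.

Variance along critical path = 4.000 + 0.111 + 0.444 = 4.556
σ = √4.556 = 2.134 days

2.13 days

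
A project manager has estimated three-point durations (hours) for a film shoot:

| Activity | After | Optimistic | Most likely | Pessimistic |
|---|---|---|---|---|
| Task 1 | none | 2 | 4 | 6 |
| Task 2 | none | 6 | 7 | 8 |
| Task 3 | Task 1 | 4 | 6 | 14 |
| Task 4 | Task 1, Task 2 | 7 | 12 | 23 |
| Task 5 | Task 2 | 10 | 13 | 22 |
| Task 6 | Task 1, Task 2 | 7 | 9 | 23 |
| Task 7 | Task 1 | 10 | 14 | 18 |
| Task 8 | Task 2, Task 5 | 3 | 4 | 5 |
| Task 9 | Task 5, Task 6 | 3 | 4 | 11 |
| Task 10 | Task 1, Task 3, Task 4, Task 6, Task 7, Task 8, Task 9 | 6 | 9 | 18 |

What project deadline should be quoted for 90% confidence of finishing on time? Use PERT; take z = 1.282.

40.0 hours

te_Task 1 = (2 + 4·4 + 6)/6 = 24/6 = 4; σ²_Task 1 = ((6−2)/6)² = 0.444
te_Task 2 = (6 + 4·7 + 8)/6 = 42/6 = 7; σ²_Task 2 = ((8−6)/6)² = 0.111
te_Task 3 = (4 + 4·6 + 14)/6 = 42/6 = 7; σ²_Task 3 = ((14−4)/6)² = 2.778
te_Task 4 = (7 + 4·12 + 23)/6 = 78/6 = 13; σ²_Task 4 = ((23−7)/6)² = 7.111
te_Task 5 = (10 + 4·13 + 22)/6 = 84/6 = 14; σ²_Task 5 = ((22−10)/6)² = 4.000
te_Task 6 = (7 + 4·9 + 23)/6 = 66/6 = 11; σ²_Task 6 = ((23−7)/6)² = 7.111
te_Task 7 = (10 + 4·14 + 18)/6 = 84/6 = 14; σ²_Task 7 = ((18−10)/6)² = 1.778
te_Task 8 = (3 + 4·4 + 5)/6 = 24/6 = 4; σ²_Task 8 = ((5−3)/6)² = 0.111
te_Task 9 = (3 + 4·4 + 11)/6 = 30/6 = 5; σ²_Task 9 = ((11−3)/6)² = 1.778
te_Task 10 = (6 + 4·9 + 18)/6 = 60/6 = 10; σ²_Task 10 = ((18−6)/6)² = 4.000

Forward pass:
ES_Task 1 = 0; EF_Task 1 = 4
ES_Task 2 = 0; EF_Task 2 = 7
ES_Task 3 = 4; EF_Task 3 = 4+7 = 11
ES_Task 4 = max(EF_Task 1=4, EF_Task 2=7) = 7; EF_Task 4 = 7+13 = 20
ES_Task 5 = 7; EF_Task 5 = 7+14 = 21
ES_Task 6 = max(EF_Task 1=4, EF_Task 2=7) = 7; EF_Task 6 = 7+11 = 18
ES_Task 7 = 4; EF_Task 7 = 4+14 = 18
ES_Task 8 = max(EF_Task 2=7, EF_Task 5=21) = 21; EF_Task 8 = 21+4 = 25
ES_Task 9 = max(EF_Task 5=21, EF_Task 6=18) = 21; EF_Task 9 = 21+5 = 26
ES_Task 10 = max(EF_Task 1=4, EF_Task 3=11, EF_Task 4=20, EF_Task 6=18, EF_Task 7=18, EF_Task 8=25, EF_Task 9=26) = 26; EF_Task 10 = 26+10 = 36
Expected project duration μ = 36 hours. Critical path: Task 2 → Task 5 → Task 9 → Task 10.

Variance along critical path = 0.111 + 4.000 + 1.778 + 4.000 = 9.889; σ = 3.145 hours.
D = μ + z·σ = 36 + 1.282·3.145 = 40.0 hours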